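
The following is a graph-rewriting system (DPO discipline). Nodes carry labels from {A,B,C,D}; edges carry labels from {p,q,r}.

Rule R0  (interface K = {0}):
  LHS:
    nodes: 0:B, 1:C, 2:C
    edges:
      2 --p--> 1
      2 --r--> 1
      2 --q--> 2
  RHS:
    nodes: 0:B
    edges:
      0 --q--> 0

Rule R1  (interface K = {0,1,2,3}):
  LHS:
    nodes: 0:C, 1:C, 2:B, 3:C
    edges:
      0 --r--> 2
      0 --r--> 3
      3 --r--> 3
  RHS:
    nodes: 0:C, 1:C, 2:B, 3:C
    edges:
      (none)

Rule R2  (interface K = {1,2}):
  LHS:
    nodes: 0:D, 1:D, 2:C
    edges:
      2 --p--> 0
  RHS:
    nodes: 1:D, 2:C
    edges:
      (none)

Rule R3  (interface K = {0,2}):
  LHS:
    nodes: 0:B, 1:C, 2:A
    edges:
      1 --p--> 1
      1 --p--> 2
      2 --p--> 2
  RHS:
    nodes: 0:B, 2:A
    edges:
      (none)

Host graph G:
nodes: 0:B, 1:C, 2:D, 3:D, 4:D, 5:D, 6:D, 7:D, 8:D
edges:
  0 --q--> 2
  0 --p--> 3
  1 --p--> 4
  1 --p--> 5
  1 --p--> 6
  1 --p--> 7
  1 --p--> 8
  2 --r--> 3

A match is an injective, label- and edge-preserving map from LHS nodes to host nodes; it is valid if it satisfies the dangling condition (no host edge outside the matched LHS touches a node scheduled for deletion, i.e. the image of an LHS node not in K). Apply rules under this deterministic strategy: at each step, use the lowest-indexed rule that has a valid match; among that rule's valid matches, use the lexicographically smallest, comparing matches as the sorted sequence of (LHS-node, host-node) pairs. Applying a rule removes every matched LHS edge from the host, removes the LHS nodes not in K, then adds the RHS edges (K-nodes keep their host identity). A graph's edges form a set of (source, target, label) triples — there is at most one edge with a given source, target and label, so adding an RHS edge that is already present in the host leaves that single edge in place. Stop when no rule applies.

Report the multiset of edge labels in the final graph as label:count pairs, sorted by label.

start.  V:9 E:8  edges: 0-q->2 0-p->3 1-p->4 1-p->5 1-p->6 1-p->7 1-p->8 2-r->3
1. fire R2 via {0↦4, 1↦2, 2↦1}  →  V:8 E:7  edges: 0-q->2 0-p->3 1-p->5 1-p->6 1-p->7 1-p->8 2-r->3
2. fire R2 via {0↦5, 1↦2, 2↦1}  →  V:7 E:6  edges: 0-q->2 0-p->3 1-p->6 1-p->7 1-p->8 2-r->3
3. fire R2 via {0↦6, 1↦2, 2↦1}  →  V:6 E:5  edges: 0-q->2 0-p->3 1-p->7 1-p->8 2-r->3
4. fire R2 via {0↦7, 1↦2, 2↦1}  →  V:5 E:4  edges: 0-q->2 0-p->3 1-p->8 2-r->3
5. fire R2 via {0↦8, 1↦2, 2↦1}  →  V:4 E:3  edges: 0-q->2 0-p->3 2-r->3
halt: no rule applies after step 5
NF edges: [(0, 2, 'q'), (0, 3, 'p'), (2, 3, 'r')]

Answer: p:1 q:1 r:1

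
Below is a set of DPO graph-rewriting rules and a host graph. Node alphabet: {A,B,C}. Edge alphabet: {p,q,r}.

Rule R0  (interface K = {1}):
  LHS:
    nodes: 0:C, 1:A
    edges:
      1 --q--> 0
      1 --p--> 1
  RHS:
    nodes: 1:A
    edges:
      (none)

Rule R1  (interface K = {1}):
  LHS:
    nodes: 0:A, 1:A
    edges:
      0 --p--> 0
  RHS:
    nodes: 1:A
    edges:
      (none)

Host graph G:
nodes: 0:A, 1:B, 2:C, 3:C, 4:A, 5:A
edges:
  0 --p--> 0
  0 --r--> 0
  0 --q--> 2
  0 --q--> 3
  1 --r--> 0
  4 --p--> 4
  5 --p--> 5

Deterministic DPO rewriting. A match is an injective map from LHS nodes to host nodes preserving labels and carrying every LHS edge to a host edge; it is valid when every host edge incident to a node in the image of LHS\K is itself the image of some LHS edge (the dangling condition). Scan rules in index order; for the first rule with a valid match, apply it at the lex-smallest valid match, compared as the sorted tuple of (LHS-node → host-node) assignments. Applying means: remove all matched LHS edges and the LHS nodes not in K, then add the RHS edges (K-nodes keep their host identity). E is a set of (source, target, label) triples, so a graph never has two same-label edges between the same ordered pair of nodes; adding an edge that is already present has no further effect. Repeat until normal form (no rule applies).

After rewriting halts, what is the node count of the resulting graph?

[0] host  ⇒  6 nodes, 7 edges  {0-p->0 0-r->0 0-q->2 0-q->3 1-r->0 4-p->4 5-p->5}
[1] R0 @ {0↦2, 1↦0}  ⇒  5 nodes, 5 edges  {0-r->0 0-q->3 1-r->0 4-p->4 5-p->5}
[2] R1 @ {0↦4, 1↦0}  ⇒  4 nodes, 4 edges  {0-r->0 0-q->3 1-r->0 5-p->5}
[3] R1 @ {0↦5, 1↦0}  ⇒  3 nodes, 3 edges  {0-r->0 0-q->3 1-r->0}
normal form: no rule applies after step 3
NF nodes: {0:A, 1:B, 3:C}

Answer: 3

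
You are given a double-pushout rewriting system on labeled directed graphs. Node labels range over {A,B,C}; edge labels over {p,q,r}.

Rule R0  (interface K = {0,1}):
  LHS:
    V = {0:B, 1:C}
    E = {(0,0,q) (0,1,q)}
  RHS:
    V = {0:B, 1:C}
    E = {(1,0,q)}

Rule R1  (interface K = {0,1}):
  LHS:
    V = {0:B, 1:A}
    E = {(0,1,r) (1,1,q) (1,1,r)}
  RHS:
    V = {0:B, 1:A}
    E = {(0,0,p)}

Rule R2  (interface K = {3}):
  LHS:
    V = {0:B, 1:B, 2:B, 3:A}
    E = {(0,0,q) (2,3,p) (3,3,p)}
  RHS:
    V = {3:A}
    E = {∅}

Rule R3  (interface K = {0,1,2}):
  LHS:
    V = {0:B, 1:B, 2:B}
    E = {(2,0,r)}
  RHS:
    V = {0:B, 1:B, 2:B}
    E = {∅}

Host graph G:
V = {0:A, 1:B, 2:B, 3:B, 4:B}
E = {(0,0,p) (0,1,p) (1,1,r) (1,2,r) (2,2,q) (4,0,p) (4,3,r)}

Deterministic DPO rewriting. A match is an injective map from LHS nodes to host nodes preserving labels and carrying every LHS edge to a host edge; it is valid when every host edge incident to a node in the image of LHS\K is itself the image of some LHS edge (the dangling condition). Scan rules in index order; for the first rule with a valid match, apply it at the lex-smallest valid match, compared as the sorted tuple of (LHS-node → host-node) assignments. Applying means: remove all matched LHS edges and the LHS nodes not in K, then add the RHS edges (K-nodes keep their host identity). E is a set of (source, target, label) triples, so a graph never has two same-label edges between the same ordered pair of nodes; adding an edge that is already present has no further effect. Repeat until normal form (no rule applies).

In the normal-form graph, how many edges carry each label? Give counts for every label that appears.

Answer: p:1 r:1

Derivation:
initial: |V|=5 |E|=7  E = 0-p->0 0-p->1 1-r->1 1-r->2 2-q->2 4-p->0 4-r->3
step 1: apply R3 at {0↦2, 1↦3, 2↦1}  → |V|=5 |E|=6  E = 0-p->0 0-p->1 1-r->1 2-q->2 4-p->0 4-r->3
step 2: apply R3 at {0↦3, 1↦1, 2↦4}  → |V|=5 |E|=5  E = 0-p->0 0-p->1 1-r->1 2-q->2 4-p->0
step 3: apply R2 at {0↦2, 1↦3, 2↦4, 3↦0}  → |V|=2 |E|=2  E = 0-p->1 1-r->1
halt: no rule applies after step 3
NF edges: [(0, 1, 'p'), (1, 1, 'r')]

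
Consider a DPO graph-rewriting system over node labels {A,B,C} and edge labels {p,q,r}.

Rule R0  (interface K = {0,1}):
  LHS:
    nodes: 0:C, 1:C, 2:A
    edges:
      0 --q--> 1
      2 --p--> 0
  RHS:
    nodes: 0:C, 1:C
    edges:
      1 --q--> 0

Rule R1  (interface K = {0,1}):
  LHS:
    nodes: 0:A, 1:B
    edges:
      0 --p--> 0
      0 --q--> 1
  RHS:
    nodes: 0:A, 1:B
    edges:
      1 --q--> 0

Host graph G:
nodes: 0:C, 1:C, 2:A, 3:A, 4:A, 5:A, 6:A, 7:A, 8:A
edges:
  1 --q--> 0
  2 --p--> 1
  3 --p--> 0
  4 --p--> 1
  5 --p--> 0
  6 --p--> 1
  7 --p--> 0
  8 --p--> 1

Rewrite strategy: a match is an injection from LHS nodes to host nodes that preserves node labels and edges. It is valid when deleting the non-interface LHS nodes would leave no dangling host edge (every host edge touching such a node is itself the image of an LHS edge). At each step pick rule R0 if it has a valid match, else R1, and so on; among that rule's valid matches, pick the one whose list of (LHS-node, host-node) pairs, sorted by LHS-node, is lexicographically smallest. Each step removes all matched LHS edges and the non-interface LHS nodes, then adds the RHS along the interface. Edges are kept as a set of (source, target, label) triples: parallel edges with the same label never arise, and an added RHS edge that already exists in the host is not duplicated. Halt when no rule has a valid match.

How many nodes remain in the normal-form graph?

Answer: 2

Derivation:
[0] host  ⇒  9 nodes, 8 edges  {1-q->0 2-p->1 3-p->0 4-p->1 5-p->0 6-p->1 7-p->0 8-p->1}
[1] R0 @ {0↦1, 1↦0, 2↦2}  ⇒  8 nodes, 7 edges  {0-q->1 3-p->0 4-p->1 5-p->0 6-p->1 7-p->0 8-p->1}
[2] R0 @ {0↦0, 1↦1, 2↦3}  ⇒  7 nodes, 6 edges  {1-q->0 4-p->1 5-p->0 6-p->1 7-p->0 8-p->1}
[3] R0 @ {0↦1, 1↦0, 2↦4}  ⇒  6 nodes, 5 edges  {0-q->1 5-p->0 6-p->1 7-p->0 8-p->1}
[4] R0 @ {0↦0, 1↦1, 2↦5}  ⇒  5 nodes, 4 edges  {1-q->0 6-p->1 7-p->0 8-p->1}
[5] R0 @ {0↦1, 1↦0, 2↦6}  ⇒  4 nodes, 3 edges  {0-q->1 7-p->0 8-p->1}
[6] R0 @ {0↦0, 1↦1, 2↦7}  ⇒  3 nodes, 2 edges  {1-q->0 8-p->1}
[7] R0 @ {0↦1, 1↦0, 2↦8}  ⇒  2 nodes, 1 edges  {0-q->1}
final graph: no rule applies after step 7
NF nodes: {0:C, 1:C}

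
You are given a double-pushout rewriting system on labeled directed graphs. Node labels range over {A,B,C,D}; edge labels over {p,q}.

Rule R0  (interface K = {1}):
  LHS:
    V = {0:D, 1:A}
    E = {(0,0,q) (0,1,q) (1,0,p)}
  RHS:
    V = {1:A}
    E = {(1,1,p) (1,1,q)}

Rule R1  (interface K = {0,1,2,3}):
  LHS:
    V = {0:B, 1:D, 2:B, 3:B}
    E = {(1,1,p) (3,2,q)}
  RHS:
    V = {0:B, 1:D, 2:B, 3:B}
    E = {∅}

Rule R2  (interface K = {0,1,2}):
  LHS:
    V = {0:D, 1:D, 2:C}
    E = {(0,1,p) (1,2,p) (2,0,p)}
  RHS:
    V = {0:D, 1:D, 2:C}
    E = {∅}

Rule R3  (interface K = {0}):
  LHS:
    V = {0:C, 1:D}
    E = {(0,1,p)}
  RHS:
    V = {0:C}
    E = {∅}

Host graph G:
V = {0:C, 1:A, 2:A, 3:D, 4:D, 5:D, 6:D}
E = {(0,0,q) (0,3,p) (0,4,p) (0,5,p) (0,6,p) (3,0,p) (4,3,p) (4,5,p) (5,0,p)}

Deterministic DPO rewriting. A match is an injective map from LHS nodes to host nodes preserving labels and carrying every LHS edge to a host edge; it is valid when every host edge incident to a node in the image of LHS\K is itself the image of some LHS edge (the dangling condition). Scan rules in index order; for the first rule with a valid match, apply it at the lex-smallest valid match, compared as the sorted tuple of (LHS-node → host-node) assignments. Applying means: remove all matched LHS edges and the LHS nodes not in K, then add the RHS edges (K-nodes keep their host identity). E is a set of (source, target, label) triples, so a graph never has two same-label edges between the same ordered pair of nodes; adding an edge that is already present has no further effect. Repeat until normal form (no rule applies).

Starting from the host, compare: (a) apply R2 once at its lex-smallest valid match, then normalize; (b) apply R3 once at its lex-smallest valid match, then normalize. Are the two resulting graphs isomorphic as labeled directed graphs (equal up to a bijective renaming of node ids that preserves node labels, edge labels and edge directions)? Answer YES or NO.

branch R2-first: apply at {0↦4, 1↦3, 2↦0} → |E|=6, then 2 more step(s) → NF |V|=5 |E|=4 V={0:C, 1:A, 2:A, 4:D, 5:D} E=0-q->0 0-p->5 4-p->5 5-p->0
branch R3-first: apply at {0↦0, 1↦6} → |E|=8, then 2 more step(s) → NF |V|=5 |E|=4 V={0:C, 1:A, 2:A, 4:D, 5:D} E=0-q->0 0-p->5 4-p->5 5-p->0
graphs isomorphic (equal up to label-preserving node renaming)

Answer: YES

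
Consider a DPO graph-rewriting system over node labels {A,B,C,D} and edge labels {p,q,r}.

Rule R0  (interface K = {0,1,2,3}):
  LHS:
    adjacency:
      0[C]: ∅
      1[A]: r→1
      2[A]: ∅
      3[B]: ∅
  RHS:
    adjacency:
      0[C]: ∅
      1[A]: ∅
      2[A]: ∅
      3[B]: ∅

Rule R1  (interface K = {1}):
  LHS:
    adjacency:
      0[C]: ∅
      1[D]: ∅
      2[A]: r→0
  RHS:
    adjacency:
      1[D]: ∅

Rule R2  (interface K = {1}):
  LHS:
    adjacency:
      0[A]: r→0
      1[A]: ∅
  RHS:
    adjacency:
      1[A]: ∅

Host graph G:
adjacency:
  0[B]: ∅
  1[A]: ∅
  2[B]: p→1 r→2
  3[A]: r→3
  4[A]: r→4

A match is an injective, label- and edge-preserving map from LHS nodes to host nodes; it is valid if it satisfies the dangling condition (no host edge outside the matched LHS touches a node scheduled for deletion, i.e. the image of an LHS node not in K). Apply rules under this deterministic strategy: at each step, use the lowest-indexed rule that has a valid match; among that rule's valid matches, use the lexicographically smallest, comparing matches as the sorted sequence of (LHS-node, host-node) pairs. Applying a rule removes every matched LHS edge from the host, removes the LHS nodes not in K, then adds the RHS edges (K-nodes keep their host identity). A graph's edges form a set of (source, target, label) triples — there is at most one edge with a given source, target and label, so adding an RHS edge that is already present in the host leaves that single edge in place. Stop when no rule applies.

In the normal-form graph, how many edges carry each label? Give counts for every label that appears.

Answer: p:1 r:1

Steps:
start.  V:5 E:4  edges: 2-p->1 2-r->2 3-r->3 4-r->4
1. fire R2 via {0↦3, 1↦1}  →  V:4 E:3  edges: 2-p->1 2-r->2 4-r->4
2. fire R2 via {0↦4, 1↦1}  →  V:3 E:2  edges: 2-p->1 2-r->2
halt: no rule applies after step 2
NF edges: [(2, 1, 'p'), (2, 2, 'r')]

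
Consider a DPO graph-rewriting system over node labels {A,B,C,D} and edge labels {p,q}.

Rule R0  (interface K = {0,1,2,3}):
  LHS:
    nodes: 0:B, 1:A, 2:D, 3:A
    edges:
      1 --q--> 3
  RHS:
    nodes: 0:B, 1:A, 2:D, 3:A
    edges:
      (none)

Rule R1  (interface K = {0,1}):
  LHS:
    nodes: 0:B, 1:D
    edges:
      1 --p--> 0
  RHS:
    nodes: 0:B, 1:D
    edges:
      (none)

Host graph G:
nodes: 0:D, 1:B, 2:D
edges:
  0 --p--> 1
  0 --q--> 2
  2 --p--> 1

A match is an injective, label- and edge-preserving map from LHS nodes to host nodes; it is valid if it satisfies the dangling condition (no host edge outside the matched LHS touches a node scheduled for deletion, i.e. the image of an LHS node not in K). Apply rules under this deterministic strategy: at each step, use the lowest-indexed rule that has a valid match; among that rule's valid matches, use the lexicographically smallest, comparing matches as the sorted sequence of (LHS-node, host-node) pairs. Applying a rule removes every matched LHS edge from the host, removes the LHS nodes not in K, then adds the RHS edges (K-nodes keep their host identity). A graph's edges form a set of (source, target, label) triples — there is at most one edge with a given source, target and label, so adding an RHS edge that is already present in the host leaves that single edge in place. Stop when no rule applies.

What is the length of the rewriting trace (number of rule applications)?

start.  V:3 E:3  edges: 0-p->1 0-q->2 2-p->1
1. fire R1 via {0↦1, 1↦0}  →  V:3 E:2  edges: 0-q->2 2-p->1
2. fire R1 via {0↦1, 1↦2}  →  V:3 E:1  edges: 0-q->2
normal form: no rule applies after step 2

Answer: 2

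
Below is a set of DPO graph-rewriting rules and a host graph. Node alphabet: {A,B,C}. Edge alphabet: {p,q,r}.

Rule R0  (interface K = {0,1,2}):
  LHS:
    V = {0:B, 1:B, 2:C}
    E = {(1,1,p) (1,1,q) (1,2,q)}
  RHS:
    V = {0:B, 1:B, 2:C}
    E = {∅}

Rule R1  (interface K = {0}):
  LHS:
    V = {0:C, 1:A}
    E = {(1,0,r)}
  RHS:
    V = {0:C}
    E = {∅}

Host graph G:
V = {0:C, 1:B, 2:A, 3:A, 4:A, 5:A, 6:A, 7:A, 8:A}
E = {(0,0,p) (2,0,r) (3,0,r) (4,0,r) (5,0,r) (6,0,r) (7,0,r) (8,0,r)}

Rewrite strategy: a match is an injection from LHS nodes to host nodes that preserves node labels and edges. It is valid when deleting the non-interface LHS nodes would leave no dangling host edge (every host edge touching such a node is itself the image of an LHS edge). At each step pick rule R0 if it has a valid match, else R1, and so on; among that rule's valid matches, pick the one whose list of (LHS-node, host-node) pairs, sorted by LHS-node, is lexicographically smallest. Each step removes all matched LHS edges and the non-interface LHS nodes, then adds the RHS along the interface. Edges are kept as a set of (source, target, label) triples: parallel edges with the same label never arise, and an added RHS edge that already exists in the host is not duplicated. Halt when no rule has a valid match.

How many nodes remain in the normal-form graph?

start.  V:9 E:8  edges: 0-p->0 2-r->0 3-r->0 4-r->0 5-r->0 6-r->0 7-r->0 8-r->0
1. fire R1 via {0↦0, 1↦2}  →  V:8 E:7  edges: 0-p->0 3-r->0 4-r->0 5-r->0 6-r->0 7-r->0 8-r->0
2. fire R1 via {0↦0, 1↦3}  →  V:7 E:6  edges: 0-p->0 4-r->0 5-r->0 6-r->0 7-r->0 8-r->0
3. fire R1 via {0↦0, 1↦4}  →  V:6 E:5  edges: 0-p->0 5-r->0 6-r->0 7-r->0 8-r->0
4. fire R1 via {0↦0, 1↦5}  →  V:5 E:4  edges: 0-p->0 6-r->0 7-r->0 8-r->0
5. fire R1 via {0↦0, 1↦6}  →  V:4 E:3  edges: 0-p->0 7-r->0 8-r->0
6. fire R1 via {0↦0, 1↦7}  →  V:3 E:2  edges: 0-p->0 8-r->0
7. fire R1 via {0↦0, 1↦8}  →  V:2 E:1  edges: 0-p->0
normal form: no rule applies after step 7
NF nodes: {0:C, 1:B}

Answer: 2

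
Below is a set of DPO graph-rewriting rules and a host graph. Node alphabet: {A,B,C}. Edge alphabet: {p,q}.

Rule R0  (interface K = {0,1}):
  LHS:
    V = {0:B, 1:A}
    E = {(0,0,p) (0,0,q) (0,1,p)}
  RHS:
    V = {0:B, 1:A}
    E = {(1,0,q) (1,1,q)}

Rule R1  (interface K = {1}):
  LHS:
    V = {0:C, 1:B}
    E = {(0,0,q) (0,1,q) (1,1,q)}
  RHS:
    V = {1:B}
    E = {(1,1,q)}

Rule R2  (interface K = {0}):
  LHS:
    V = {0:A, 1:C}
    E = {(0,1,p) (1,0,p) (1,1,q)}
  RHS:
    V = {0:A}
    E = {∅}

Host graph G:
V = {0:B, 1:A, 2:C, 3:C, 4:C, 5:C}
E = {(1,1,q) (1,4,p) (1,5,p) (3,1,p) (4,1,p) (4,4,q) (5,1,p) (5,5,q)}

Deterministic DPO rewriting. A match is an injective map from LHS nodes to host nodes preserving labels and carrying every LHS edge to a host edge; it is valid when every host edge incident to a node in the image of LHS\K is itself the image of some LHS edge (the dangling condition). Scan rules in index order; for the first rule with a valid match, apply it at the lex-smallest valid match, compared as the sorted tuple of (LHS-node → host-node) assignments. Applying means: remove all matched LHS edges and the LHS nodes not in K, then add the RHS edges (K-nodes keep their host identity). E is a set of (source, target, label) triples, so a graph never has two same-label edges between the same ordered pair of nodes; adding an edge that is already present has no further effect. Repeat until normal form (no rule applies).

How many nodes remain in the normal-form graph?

initial: |V|=6 |E|=8  E = 1-q->1 1-p->4 1-p->5 3-p->1 4-p->1 4-q->4 5-p->1 5-q->5
step 1: apply R2 at {0↦1, 1↦4}  → |V|=5 |E|=5  E = 1-q->1 1-p->5 3-p->1 5-p->1 5-q->5
step 2: apply R2 at {0↦1, 1↦5}  → |V|=4 |E|=2  E = 1-q->1 3-p->1
halt: no rule applies after step 2
NF nodes: {0:B, 1:A, 2:C, 3:C}

Answer: 4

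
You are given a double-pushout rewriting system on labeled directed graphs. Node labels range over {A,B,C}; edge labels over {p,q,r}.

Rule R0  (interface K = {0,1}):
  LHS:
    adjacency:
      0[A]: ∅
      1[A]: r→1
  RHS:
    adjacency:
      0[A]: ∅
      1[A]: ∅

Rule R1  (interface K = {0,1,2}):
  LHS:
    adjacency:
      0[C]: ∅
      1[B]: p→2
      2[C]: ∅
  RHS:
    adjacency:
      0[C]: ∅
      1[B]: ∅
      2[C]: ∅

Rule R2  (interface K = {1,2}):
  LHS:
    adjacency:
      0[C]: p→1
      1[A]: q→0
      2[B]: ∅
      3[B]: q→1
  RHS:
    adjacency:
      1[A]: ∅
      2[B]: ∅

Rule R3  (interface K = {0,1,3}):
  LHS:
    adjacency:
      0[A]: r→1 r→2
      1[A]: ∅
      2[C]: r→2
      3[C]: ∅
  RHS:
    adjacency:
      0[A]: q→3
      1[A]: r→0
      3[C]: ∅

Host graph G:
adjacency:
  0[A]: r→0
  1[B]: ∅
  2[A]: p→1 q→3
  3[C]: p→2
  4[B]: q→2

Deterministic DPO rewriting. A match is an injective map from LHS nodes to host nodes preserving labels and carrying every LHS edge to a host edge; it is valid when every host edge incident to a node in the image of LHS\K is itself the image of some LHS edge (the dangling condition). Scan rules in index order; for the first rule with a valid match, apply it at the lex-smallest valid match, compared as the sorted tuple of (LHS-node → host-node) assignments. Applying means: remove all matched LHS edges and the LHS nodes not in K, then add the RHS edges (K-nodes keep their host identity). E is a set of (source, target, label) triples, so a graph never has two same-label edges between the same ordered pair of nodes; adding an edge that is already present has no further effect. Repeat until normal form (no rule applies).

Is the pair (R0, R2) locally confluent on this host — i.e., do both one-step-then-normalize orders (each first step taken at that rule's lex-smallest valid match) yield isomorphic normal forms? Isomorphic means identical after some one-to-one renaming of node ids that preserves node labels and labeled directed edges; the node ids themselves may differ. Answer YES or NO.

Answer: YES

Rewrite trace:
branch R0-first: apply at {0↦2, 1↦0} → |E|=4, then 1 more step(s) → NF |V|=3 |E|=1 V={0:A, 1:B, 2:A} E=2-p->1
branch R2-first: apply at {0↦3, 1↦2, 2↦1, 3↦4} → |E|=2, then 1 more step(s) → NF |V|=3 |E|=1 V={0:A, 1:B, 2:A} E=2-p->1
graphs isomorphic (equal up to label-preserving node renaming)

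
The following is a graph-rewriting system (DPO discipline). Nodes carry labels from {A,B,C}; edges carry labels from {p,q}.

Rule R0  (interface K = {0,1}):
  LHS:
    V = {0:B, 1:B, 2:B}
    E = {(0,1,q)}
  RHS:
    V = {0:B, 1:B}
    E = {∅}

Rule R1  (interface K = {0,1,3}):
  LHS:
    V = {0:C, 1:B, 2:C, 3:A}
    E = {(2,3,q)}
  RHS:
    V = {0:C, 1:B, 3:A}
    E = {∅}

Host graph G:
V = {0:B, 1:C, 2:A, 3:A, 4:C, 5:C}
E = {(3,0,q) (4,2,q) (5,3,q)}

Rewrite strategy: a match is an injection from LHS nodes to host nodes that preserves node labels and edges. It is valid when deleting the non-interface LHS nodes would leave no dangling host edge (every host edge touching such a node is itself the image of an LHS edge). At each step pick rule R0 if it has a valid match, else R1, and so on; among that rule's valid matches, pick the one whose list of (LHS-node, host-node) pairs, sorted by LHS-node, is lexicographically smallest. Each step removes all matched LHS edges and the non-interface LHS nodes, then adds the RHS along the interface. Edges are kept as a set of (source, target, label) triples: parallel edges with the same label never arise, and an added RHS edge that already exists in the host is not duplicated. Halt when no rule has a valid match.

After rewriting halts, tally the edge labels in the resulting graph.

[0] host  ⇒  6 nodes, 3 edges  {3-q->0 4-q->2 5-q->3}
[1] R1 @ {0↦1, 1↦0, 2↦4, 3↦2}  ⇒  5 nodes, 2 edges  {3-q->0 5-q->3}
[2] R1 @ {0↦1, 1↦0, 2↦5, 3↦3}  ⇒  4 nodes, 1 edges  {3-q->0}
normal form: no rule applies after step 2
NF edges: [(3, 0, 'q')]

Answer: q:1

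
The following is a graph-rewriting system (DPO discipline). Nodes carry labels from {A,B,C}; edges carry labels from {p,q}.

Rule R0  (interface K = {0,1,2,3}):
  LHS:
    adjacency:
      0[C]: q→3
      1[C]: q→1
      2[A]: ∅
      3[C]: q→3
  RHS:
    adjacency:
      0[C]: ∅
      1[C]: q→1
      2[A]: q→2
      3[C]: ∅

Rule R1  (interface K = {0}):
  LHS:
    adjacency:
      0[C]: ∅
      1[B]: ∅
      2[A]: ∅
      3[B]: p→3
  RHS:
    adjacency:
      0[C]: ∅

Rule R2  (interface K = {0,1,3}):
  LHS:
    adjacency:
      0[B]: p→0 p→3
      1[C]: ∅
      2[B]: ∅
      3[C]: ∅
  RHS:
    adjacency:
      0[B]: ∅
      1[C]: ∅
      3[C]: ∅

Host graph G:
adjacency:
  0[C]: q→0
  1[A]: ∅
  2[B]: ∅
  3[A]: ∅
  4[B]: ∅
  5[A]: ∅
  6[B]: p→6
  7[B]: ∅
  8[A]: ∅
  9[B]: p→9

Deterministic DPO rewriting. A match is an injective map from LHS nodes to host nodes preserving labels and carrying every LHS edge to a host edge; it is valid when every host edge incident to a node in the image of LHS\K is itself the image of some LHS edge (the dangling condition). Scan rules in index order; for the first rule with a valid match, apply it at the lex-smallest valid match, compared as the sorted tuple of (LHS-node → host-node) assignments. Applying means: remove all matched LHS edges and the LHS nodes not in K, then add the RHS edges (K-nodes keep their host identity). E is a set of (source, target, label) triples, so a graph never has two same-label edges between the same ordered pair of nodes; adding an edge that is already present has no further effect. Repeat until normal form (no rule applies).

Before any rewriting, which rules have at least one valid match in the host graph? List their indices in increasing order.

Answer: [R1]

Steps:
R0: no valid match — LHS pattern not found
R1: 24 valid matches — {0↦0, 1↦2, 2↦1, 3↦6}, {0↦0, 1↦2, 2↦1, 3↦9}, {0↦0, 1↦2, 2↦3, 3↦6} (+21 more)
R2: no valid match — LHS pattern not found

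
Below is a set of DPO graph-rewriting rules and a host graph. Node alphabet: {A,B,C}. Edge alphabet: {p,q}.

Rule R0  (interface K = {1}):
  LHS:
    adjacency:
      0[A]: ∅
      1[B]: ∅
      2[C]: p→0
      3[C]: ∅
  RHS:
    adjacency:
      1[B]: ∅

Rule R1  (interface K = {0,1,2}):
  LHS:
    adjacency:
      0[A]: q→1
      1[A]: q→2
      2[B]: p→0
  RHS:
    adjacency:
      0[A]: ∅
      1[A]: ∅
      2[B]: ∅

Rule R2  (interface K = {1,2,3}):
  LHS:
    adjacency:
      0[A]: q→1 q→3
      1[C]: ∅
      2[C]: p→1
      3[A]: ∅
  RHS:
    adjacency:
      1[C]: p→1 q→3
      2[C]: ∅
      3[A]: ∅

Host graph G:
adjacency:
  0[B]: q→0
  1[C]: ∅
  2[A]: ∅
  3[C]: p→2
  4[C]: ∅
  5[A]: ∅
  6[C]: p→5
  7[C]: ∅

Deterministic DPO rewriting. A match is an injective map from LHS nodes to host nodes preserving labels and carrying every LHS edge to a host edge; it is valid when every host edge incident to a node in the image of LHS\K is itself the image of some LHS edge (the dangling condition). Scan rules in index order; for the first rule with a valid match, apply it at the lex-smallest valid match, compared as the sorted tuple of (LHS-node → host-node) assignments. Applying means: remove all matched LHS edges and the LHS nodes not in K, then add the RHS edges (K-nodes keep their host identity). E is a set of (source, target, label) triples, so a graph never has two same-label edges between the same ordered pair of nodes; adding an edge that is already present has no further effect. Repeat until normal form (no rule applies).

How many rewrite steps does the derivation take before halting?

Answer: 2

Steps:
[0] host  ⇒  8 nodes, 3 edges  {0-q->0 3-p->2 6-p->5}
[1] R0 @ {0↦2, 1↦0, 2↦3, 3↦1}  ⇒  5 nodes, 2 edges  {0-q->0 6-p->5}
[2] R0 @ {0↦5, 1↦0, 2↦6, 3↦4}  ⇒  2 nodes, 1 edges  {0-q->0}
normal form: no rule applies after step 2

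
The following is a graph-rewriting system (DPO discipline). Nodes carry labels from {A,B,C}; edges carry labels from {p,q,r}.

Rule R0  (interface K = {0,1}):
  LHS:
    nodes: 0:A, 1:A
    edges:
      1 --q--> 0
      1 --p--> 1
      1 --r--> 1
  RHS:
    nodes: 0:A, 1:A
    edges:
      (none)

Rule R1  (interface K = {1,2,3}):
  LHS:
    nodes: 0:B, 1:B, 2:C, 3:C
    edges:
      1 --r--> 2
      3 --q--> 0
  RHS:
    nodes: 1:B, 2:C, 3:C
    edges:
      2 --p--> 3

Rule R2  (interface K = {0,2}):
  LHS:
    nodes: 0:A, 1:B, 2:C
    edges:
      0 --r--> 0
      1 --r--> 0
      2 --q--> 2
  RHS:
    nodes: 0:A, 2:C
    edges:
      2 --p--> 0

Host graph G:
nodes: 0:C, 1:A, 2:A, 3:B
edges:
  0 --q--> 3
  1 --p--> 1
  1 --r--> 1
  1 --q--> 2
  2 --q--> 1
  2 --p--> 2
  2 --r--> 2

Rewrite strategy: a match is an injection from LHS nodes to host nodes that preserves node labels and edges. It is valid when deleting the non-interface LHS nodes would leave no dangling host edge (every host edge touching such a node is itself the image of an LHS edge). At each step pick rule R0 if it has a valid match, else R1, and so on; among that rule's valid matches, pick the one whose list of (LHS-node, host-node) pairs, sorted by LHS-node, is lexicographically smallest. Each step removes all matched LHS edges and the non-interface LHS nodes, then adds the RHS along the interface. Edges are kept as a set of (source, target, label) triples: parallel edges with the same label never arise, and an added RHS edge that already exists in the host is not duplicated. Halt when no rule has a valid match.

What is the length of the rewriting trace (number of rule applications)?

Answer: 2

Rewrite trace:
[0] host  ⇒  4 nodes, 7 edges  {0-q->3 1-p->1 1-r->1 1-q->2 2-q->1 2-p->2 2-r->2}
[1] R0 @ {0↦1, 1↦2}  ⇒  4 nodes, 4 edges  {0-q->3 1-p->1 1-r->1 1-q->2}
[2] R0 @ {0↦2, 1↦1}  ⇒  4 nodes, 1 edges  {0-q->3}
normal form: no rule applies after step 2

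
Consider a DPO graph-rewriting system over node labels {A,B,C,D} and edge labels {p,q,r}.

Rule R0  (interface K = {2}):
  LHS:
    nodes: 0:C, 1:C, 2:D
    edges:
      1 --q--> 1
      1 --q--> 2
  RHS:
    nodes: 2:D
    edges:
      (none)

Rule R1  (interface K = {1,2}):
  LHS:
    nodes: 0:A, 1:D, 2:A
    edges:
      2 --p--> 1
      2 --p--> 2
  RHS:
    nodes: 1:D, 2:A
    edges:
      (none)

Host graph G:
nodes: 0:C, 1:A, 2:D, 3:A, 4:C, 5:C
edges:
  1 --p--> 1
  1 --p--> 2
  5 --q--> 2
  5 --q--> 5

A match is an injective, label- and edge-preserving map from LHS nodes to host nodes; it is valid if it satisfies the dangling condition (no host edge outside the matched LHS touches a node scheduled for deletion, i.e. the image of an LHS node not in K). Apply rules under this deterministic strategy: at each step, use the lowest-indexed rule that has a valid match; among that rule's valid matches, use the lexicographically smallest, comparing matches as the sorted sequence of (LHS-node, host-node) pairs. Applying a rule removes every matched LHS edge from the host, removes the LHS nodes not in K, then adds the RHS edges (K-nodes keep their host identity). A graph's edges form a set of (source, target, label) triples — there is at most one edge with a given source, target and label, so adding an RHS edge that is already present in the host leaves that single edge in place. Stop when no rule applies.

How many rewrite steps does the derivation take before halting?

[0] host  ⇒  6 nodes, 4 edges  {1-p->1 1-p->2 5-q->2 5-q->5}
[1] R0 @ {0↦0, 1↦5, 2↦2}  ⇒  4 nodes, 2 edges  {1-p->1 1-p->2}
[2] R1 @ {0↦3, 1↦2, 2↦1}  ⇒  3 nodes, 0 edges  {∅}
normal form: no rule applies after step 2

Answer: 2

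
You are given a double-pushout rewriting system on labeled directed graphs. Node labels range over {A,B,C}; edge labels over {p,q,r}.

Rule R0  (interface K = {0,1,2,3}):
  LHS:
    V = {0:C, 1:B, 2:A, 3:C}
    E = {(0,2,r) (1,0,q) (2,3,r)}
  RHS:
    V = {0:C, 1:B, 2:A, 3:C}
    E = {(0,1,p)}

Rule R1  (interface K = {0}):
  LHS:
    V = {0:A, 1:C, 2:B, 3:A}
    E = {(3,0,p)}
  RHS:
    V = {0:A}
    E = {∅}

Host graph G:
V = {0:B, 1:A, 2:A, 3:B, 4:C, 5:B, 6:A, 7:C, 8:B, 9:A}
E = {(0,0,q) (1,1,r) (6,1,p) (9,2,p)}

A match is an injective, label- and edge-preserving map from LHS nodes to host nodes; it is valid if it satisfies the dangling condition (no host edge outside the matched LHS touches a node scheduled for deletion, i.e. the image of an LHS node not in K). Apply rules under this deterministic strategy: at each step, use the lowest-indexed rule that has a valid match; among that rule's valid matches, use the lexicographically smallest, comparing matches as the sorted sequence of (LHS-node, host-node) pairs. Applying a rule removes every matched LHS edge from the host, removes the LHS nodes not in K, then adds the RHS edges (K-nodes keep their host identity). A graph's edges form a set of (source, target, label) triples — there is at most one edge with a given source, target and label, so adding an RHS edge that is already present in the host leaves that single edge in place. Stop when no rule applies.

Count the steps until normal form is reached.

Answer: 2

Derivation:
initial: |V|=10 |E|=4  E = 0-q->0 1-r->1 6-p->1 9-p->2
step 1: apply R1 at {0↦1, 1↦4, 2↦3, 3↦6}  → |V|=7 |E|=3  E = 0-q->0 1-r->1 9-p->2
step 2: apply R1 at {0↦2, 1↦7, 2↦5, 3↦9}  → |V|=4 |E|=2  E = 0-q->0 1-r->1
normal form: no rule applies after step 2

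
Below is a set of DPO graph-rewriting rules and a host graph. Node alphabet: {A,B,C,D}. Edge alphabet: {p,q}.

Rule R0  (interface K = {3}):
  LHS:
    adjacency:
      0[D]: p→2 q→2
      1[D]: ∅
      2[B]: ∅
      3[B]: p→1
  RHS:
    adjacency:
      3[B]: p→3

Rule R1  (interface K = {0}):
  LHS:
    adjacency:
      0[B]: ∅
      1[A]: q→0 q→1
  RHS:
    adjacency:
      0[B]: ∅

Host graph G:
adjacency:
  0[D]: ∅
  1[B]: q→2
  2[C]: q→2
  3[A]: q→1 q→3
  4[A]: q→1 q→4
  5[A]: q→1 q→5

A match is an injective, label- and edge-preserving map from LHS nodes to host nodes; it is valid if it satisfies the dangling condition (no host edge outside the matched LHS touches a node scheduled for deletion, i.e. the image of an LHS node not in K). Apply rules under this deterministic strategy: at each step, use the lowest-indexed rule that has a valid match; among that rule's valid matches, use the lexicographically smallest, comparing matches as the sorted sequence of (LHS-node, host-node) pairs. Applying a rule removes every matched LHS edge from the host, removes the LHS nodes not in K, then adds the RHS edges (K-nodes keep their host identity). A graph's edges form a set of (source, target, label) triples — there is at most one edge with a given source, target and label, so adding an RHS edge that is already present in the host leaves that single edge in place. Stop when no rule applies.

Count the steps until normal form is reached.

start.  V:6 E:8  edges: 1-q->2 2-q->2 3-q->1 3-q->3 4-q->1 4-q->4 5-q->1 5-q->5
1. fire R1 via {0↦1, 1↦3}  →  V:5 E:6  edges: 1-q->2 2-q->2 4-q->1 4-q->4 5-q->1 5-q->5
2. fire R1 via {0↦1, 1↦4}  →  V:4 E:4  edges: 1-q->2 2-q->2 5-q->1 5-q->5
3. fire R1 via {0↦1, 1↦5}  →  V:3 E:2  edges: 1-q->2 2-q->2
halt: no rule applies after step 3

Answer: 3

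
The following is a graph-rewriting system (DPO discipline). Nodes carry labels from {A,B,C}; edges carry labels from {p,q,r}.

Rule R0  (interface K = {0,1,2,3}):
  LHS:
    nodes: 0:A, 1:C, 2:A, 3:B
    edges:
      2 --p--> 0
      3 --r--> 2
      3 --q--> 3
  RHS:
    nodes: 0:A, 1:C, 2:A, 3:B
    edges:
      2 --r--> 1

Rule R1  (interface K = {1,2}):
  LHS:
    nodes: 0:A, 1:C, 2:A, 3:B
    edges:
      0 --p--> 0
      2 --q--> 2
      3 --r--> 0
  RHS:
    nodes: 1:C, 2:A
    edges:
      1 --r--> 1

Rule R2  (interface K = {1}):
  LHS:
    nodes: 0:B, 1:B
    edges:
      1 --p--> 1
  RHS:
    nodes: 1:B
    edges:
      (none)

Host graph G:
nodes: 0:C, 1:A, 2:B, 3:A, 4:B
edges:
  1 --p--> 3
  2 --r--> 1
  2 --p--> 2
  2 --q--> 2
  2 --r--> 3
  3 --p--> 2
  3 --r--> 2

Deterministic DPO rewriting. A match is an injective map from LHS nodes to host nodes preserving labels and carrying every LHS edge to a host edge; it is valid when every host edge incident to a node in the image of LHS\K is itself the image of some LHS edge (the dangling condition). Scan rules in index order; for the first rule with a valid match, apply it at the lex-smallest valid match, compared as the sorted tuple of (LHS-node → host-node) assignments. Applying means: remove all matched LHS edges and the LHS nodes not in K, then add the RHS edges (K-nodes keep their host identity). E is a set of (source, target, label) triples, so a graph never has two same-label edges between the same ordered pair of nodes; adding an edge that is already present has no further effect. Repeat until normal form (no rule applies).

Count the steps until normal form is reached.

Answer: 2

Rewrite trace:
start.  V:5 E:7  edges: 1-p->3 2-r->1 2-p->2 2-q->2 2-r->3 3-p->2 3-r->2
1. fire R0 via {0↦3, 1↦0, 2↦1, 3↦2}  →  V:5 E:5  edges: 1-r->0 2-p->2 2-r->3 3-p->2 3-r->2
2. fire R2 via {0↦4, 1↦2}  →  V:4 E:4  edges: 1-r->0 2-r->3 3-p->2 3-r->2
final graph: no rule applies after step 2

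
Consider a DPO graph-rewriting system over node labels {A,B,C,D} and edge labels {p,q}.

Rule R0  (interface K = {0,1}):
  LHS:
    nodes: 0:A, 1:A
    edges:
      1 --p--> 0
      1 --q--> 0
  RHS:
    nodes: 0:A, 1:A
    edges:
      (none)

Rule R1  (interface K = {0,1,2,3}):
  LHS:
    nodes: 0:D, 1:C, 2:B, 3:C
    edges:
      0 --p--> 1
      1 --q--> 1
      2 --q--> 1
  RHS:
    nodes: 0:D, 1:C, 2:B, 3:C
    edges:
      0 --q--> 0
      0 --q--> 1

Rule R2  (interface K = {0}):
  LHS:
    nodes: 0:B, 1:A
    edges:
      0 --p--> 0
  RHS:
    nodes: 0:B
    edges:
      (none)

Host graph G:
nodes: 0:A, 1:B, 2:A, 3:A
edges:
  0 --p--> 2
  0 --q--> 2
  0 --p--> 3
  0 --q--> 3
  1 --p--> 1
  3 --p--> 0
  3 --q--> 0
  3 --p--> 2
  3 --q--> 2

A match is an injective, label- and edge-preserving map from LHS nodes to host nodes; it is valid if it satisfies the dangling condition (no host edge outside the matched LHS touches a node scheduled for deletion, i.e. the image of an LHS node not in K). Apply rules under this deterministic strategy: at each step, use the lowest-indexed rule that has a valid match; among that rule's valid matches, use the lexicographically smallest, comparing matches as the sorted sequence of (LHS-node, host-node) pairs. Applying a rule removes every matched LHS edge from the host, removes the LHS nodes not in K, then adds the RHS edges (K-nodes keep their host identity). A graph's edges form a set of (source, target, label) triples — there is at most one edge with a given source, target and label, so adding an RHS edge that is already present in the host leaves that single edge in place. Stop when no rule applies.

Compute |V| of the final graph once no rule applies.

Answer: 3

Steps:
[0] host  ⇒  4 nodes, 9 edges  {0-p->2 0-q->2 0-p->3 0-q->3 1-p->1 3-p->0 3-q->0 3-p->2 3-q->2}
[1] R0 @ {0↦0, 1↦3}  ⇒  4 nodes, 7 edges  {0-p->2 0-q->2 0-p->3 0-q->3 1-p->1 3-p->2 3-q->2}
[2] R0 @ {0↦2, 1↦0}  ⇒  4 nodes, 5 edges  {0-p->3 0-q->3 1-p->1 3-p->2 3-q->2}
[3] R0 @ {0↦2, 1↦3}  ⇒  4 nodes, 3 edges  {0-p->3 0-q->3 1-p->1}
[4] R0 @ {0↦3, 1↦0}  ⇒  4 nodes, 1 edges  {1-p->1}
[5] R2 @ {0↦1, 1↦0}  ⇒  3 nodes, 0 edges  {∅}
halt: no rule applies after step 5
NF nodes: {1:B, 2:A, 3:A}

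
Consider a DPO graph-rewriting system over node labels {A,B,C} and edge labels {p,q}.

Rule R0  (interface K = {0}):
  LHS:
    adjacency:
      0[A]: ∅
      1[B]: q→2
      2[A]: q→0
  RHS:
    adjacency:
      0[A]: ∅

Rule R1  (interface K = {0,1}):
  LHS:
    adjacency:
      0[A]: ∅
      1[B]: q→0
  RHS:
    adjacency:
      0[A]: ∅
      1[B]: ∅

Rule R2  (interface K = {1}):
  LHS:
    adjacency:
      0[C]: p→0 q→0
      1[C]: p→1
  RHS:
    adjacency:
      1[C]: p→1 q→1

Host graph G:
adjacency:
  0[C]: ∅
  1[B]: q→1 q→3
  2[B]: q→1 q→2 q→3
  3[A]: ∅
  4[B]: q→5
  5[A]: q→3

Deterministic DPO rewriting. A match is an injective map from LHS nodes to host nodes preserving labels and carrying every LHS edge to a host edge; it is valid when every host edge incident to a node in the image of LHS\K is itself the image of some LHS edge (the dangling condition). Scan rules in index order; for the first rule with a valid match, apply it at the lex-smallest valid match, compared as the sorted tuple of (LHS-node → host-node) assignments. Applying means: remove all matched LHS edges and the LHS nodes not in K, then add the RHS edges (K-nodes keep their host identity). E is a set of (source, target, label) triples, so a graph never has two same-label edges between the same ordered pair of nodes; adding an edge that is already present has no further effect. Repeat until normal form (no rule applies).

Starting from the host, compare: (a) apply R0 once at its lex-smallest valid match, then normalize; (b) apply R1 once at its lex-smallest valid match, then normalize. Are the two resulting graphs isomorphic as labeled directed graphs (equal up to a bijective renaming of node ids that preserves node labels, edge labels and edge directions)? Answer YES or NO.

Answer: YES

Steps:
branch R0-first: apply at {0↦3, 1↦4, 2↦5} → |E|=5, then 2 more step(s) → NF |V|=4 |E|=3 V={0:C, 1:B, 2:B, 3:A} E=1-q->1 2-q->1 2-q->2
branch R1-first: apply at {0↦3, 1↦1} → |E|=6, then 2 more step(s) → NF |V|=4 |E|=3 V={0:C, 1:B, 2:B, 3:A} E=1-q->1 2-q->1 2-q->2
graphs isomorphic (equal up to label-preserving node renaming)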